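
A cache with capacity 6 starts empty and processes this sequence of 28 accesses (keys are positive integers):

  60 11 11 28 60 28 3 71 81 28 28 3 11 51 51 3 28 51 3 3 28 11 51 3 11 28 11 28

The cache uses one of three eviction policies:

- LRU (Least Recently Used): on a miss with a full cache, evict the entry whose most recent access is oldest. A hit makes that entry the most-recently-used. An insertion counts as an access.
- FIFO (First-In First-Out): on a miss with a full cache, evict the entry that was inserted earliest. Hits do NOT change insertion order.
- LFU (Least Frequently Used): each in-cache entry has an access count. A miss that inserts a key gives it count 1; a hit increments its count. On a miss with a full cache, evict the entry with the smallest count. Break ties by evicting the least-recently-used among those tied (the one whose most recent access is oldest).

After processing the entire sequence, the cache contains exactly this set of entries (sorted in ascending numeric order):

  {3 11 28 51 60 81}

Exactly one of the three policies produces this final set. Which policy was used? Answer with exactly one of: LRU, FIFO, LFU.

Answer: LFU

Derivation:
Simulating under each policy and comparing final sets:
  LRU: final set = {3 11 28 51 71 81} -> differs
  FIFO: final set = {3 11 28 51 71 81} -> differs
  LFU: final set = {3 11 28 51 60 81} -> MATCHES target
Only LFU produces the target set.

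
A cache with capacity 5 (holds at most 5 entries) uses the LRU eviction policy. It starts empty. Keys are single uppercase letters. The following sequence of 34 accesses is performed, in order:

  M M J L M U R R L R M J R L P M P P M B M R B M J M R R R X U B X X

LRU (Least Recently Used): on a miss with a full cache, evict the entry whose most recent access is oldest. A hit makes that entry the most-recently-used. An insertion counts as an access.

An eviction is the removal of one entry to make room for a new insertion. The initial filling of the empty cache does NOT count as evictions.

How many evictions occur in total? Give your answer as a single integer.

Answer: 6

Derivation:
LRU simulation (capacity=5):
  1. access M: MISS. Cache (LRU->MRU): [M]
  2. access M: HIT. Cache (LRU->MRU): [M]
  3. access J: MISS. Cache (LRU->MRU): [M J]
  4. access L: MISS. Cache (LRU->MRU): [M J L]
  5. access M: HIT. Cache (LRU->MRU): [J L M]
  6. access U: MISS. Cache (LRU->MRU): [J L M U]
  7. access R: MISS. Cache (LRU->MRU): [J L M U R]
  8. access R: HIT. Cache (LRU->MRU): [J L M U R]
  9. access L: HIT. Cache (LRU->MRU): [J M U R L]
  10. access R: HIT. Cache (LRU->MRU): [J M U L R]
  11. access M: HIT. Cache (LRU->MRU): [J U L R M]
  12. access J: HIT. Cache (LRU->MRU): [U L R M J]
  13. access R: HIT. Cache (LRU->MRU): [U L M J R]
  14. access L: HIT. Cache (LRU->MRU): [U M J R L]
  15. access P: MISS, evict U. Cache (LRU->MRU): [M J R L P]
  16. access M: HIT. Cache (LRU->MRU): [J R L P M]
  17. access P: HIT. Cache (LRU->MRU): [J R L M P]
  18. access P: HIT. Cache (LRU->MRU): [J R L M P]
  19. access M: HIT. Cache (LRU->MRU): [J R L P M]
  20. access B: MISS, evict J. Cache (LRU->MRU): [R L P M B]
  21. access M: HIT. Cache (LRU->MRU): [R L P B M]
  22. access R: HIT. Cache (LRU->MRU): [L P B M R]
  23. access B: HIT. Cache (LRU->MRU): [L P M R B]
  24. access M: HIT. Cache (LRU->MRU): [L P R B M]
  25. access J: MISS, evict L. Cache (LRU->MRU): [P R B M J]
  26. access M: HIT. Cache (LRU->MRU): [P R B J M]
  27. access R: HIT. Cache (LRU->MRU): [P B J M R]
  28. access R: HIT. Cache (LRU->MRU): [P B J M R]
  29. access R: HIT. Cache (LRU->MRU): [P B J M R]
  30. access X: MISS, evict P. Cache (LRU->MRU): [B J M R X]
  31. access U: MISS, evict B. Cache (LRU->MRU): [J M R X U]
  32. access B: MISS, evict J. Cache (LRU->MRU): [M R X U B]
  33. access X: HIT. Cache (LRU->MRU): [M R U B X]
  34. access X: HIT. Cache (LRU->MRU): [M R U B X]
Total: 23 hits, 11 misses, 6 evictions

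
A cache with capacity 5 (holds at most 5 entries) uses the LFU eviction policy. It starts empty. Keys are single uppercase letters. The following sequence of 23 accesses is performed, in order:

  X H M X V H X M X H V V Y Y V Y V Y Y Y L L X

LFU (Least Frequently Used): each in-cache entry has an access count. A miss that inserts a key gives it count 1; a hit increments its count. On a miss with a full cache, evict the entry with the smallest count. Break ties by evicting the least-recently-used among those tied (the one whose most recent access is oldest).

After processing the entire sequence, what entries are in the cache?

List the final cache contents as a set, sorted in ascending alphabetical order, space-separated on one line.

Answer: H L V X Y

Derivation:
LFU simulation (capacity=5):
  1. access X: MISS. Cache: [X(c=1)]
  2. access H: MISS. Cache: [X(c=1) H(c=1)]
  3. access M: MISS. Cache: [X(c=1) H(c=1) M(c=1)]
  4. access X: HIT, count now 2. Cache: [H(c=1) M(c=1) X(c=2)]
  5. access V: MISS. Cache: [H(c=1) M(c=1) V(c=1) X(c=2)]
  6. access H: HIT, count now 2. Cache: [M(c=1) V(c=1) X(c=2) H(c=2)]
  7. access X: HIT, count now 3. Cache: [M(c=1) V(c=1) H(c=2) X(c=3)]
  8. access M: HIT, count now 2. Cache: [V(c=1) H(c=2) M(c=2) X(c=3)]
  9. access X: HIT, count now 4. Cache: [V(c=1) H(c=2) M(c=2) X(c=4)]
  10. access H: HIT, count now 3. Cache: [V(c=1) M(c=2) H(c=3) X(c=4)]
  11. access V: HIT, count now 2. Cache: [M(c=2) V(c=2) H(c=3) X(c=4)]
  12. access V: HIT, count now 3. Cache: [M(c=2) H(c=3) V(c=3) X(c=4)]
  13. access Y: MISS. Cache: [Y(c=1) M(c=2) H(c=3) V(c=3) X(c=4)]
  14. access Y: HIT, count now 2. Cache: [M(c=2) Y(c=2) H(c=3) V(c=3) X(c=4)]
  15. access V: HIT, count now 4. Cache: [M(c=2) Y(c=2) H(c=3) X(c=4) V(c=4)]
  16. access Y: HIT, count now 3. Cache: [M(c=2) H(c=3) Y(c=3) X(c=4) V(c=4)]
  17. access V: HIT, count now 5. Cache: [M(c=2) H(c=3) Y(c=3) X(c=4) V(c=5)]
  18. access Y: HIT, count now 4. Cache: [M(c=2) H(c=3) X(c=4) Y(c=4) V(c=5)]
  19. access Y: HIT, count now 5. Cache: [M(c=2) H(c=3) X(c=4) V(c=5) Y(c=5)]
  20. access Y: HIT, count now 6. Cache: [M(c=2) H(c=3) X(c=4) V(c=5) Y(c=6)]
  21. access L: MISS, evict M(c=2). Cache: [L(c=1) H(c=3) X(c=4) V(c=5) Y(c=6)]
  22. access L: HIT, count now 2. Cache: [L(c=2) H(c=3) X(c=4) V(c=5) Y(c=6)]
  23. access X: HIT, count now 5. Cache: [L(c=2) H(c=3) V(c=5) X(c=5) Y(c=6)]
Total: 17 hits, 6 misses, 1 evictions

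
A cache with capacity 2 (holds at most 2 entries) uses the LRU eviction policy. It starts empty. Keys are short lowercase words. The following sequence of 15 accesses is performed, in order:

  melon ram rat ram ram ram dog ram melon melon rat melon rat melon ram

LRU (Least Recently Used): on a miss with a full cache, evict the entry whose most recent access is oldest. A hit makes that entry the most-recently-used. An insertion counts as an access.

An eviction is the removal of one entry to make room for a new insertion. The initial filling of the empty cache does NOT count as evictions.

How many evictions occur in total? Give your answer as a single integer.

Answer: 5

Derivation:
LRU simulation (capacity=2):
  1. access melon: MISS. Cache (LRU->MRU): [melon]
  2. access ram: MISS. Cache (LRU->MRU): [melon ram]
  3. access rat: MISS, evict melon. Cache (LRU->MRU): [ram rat]
  4. access ram: HIT. Cache (LRU->MRU): [rat ram]
  5. access ram: HIT. Cache (LRU->MRU): [rat ram]
  6. access ram: HIT. Cache (LRU->MRU): [rat ram]
  7. access dog: MISS, evict rat. Cache (LRU->MRU): [ram dog]
  8. access ram: HIT. Cache (LRU->MRU): [dog ram]
  9. access melon: MISS, evict dog. Cache (LRU->MRU): [ram melon]
  10. access melon: HIT. Cache (LRU->MRU): [ram melon]
  11. access rat: MISS, evict ram. Cache (LRU->MRU): [melon rat]
  12. access melon: HIT. Cache (LRU->MRU): [rat melon]
  13. access rat: HIT. Cache (LRU->MRU): [melon rat]
  14. access melon: HIT. Cache (LRU->MRU): [rat melon]
  15. access ram: MISS, evict rat. Cache (LRU->MRU): [melon ram]
Total: 8 hits, 7 misses, 5 evictions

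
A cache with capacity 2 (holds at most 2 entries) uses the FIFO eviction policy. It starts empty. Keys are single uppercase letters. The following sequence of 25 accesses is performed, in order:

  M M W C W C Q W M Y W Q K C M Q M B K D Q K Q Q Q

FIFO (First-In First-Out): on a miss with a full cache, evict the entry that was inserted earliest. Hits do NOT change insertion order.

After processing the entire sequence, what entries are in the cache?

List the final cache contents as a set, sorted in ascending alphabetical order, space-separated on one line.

FIFO simulation (capacity=2):
  1. access M: MISS. Cache (old->new): [M]
  2. access M: HIT. Cache (old->new): [M]
  3. access W: MISS. Cache (old->new): [M W]
  4. access C: MISS, evict M. Cache (old->new): [W C]
  5. access W: HIT. Cache (old->new): [W C]
  6. access C: HIT. Cache (old->new): [W C]
  7. access Q: MISS, evict W. Cache (old->new): [C Q]
  8. access W: MISS, evict C. Cache (old->new): [Q W]
  9. access M: MISS, evict Q. Cache (old->new): [W M]
  10. access Y: MISS, evict W. Cache (old->new): [M Y]
  11. access W: MISS, evict M. Cache (old->new): [Y W]
  12. access Q: MISS, evict Y. Cache (old->new): [W Q]
  13. access K: MISS, evict W. Cache (old->new): [Q K]
  14. access C: MISS, evict Q. Cache (old->new): [K C]
  15. access M: MISS, evict K. Cache (old->new): [C M]
  16. access Q: MISS, evict C. Cache (old->new): [M Q]
  17. access M: HIT. Cache (old->new): [M Q]
  18. access B: MISS, evict M. Cache (old->new): [Q B]
  19. access K: MISS, evict Q. Cache (old->new): [B K]
  20. access D: MISS, evict B. Cache (old->new): [K D]
  21. access Q: MISS, evict K. Cache (old->new): [D Q]
  22. access K: MISS, evict D. Cache (old->new): [Q K]
  23. access Q: HIT. Cache (old->new): [Q K]
  24. access Q: HIT. Cache (old->new): [Q K]
  25. access Q: HIT. Cache (old->new): [Q K]
Total: 7 hits, 18 misses, 16 evictions

Answer: K Q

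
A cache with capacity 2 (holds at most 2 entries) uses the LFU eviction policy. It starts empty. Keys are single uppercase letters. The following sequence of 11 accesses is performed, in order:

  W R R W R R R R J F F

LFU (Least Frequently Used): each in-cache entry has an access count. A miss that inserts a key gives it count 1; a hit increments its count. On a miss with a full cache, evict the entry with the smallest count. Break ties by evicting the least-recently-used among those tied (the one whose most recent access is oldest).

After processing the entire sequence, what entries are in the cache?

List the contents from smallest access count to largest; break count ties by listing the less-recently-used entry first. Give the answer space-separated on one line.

Answer: F R

Derivation:
LFU simulation (capacity=2):
  1. access W: MISS. Cache: [W(c=1)]
  2. access R: MISS. Cache: [W(c=1) R(c=1)]
  3. access R: HIT, count now 2. Cache: [W(c=1) R(c=2)]
  4. access W: HIT, count now 2. Cache: [R(c=2) W(c=2)]
  5. access R: HIT, count now 3. Cache: [W(c=2) R(c=3)]
  6. access R: HIT, count now 4. Cache: [W(c=2) R(c=4)]
  7. access R: HIT, count now 5. Cache: [W(c=2) R(c=5)]
  8. access R: HIT, count now 6. Cache: [W(c=2) R(c=6)]
  9. access J: MISS, evict W(c=2). Cache: [J(c=1) R(c=6)]
  10. access F: MISS, evict J(c=1). Cache: [F(c=1) R(c=6)]
  11. access F: HIT, count now 2. Cache: [F(c=2) R(c=6)]
Total: 7 hits, 4 misses, 2 evictions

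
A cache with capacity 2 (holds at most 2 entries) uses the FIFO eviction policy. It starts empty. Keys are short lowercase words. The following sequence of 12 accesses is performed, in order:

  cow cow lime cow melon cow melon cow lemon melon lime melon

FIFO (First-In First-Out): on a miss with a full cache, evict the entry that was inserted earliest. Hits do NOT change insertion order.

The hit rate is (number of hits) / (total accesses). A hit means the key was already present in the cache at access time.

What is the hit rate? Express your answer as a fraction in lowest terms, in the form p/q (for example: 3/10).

Answer: 5/12

Derivation:
FIFO simulation (capacity=2):
  1. access cow: MISS. Cache (old->new): [cow]
  2. access cow: HIT. Cache (old->new): [cow]
  3. access lime: MISS. Cache (old->new): [cow lime]
  4. access cow: HIT. Cache (old->new): [cow lime]
  5. access melon: MISS, evict cow. Cache (old->new): [lime melon]
  6. access cow: MISS, evict lime. Cache (old->new): [melon cow]
  7. access melon: HIT. Cache (old->new): [melon cow]
  8. access cow: HIT. Cache (old->new): [melon cow]
  9. access lemon: MISS, evict melon. Cache (old->new): [cow lemon]
  10. access melon: MISS, evict cow. Cache (old->new): [lemon melon]
  11. access lime: MISS, evict lemon. Cache (old->new): [melon lime]
  12. access melon: HIT. Cache (old->new): [melon lime]
Total: 5 hits, 7 misses, 5 evictions

Hit rate = 5/12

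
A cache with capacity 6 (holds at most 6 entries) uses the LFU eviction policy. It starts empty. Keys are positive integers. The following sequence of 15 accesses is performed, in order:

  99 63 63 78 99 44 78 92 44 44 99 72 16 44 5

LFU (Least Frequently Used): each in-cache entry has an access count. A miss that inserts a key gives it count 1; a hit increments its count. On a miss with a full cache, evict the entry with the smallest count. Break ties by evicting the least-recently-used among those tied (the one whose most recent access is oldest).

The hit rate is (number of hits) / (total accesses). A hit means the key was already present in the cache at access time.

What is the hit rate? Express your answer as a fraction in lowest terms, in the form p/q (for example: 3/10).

Answer: 7/15

Derivation:
LFU simulation (capacity=6):
  1. access 99: MISS. Cache: [99(c=1)]
  2. access 63: MISS. Cache: [99(c=1) 63(c=1)]
  3. access 63: HIT, count now 2. Cache: [99(c=1) 63(c=2)]
  4. access 78: MISS. Cache: [99(c=1) 78(c=1) 63(c=2)]
  5. access 99: HIT, count now 2. Cache: [78(c=1) 63(c=2) 99(c=2)]
  6. access 44: MISS. Cache: [78(c=1) 44(c=1) 63(c=2) 99(c=2)]
  7. access 78: HIT, count now 2. Cache: [44(c=1) 63(c=2) 99(c=2) 78(c=2)]
  8. access 92: MISS. Cache: [44(c=1) 92(c=1) 63(c=2) 99(c=2) 78(c=2)]
  9. access 44: HIT, count now 2. Cache: [92(c=1) 63(c=2) 99(c=2) 78(c=2) 44(c=2)]
  10. access 44: HIT, count now 3. Cache: [92(c=1) 63(c=2) 99(c=2) 78(c=2) 44(c=3)]
  11. access 99: HIT, count now 3. Cache: [92(c=1) 63(c=2) 78(c=2) 44(c=3) 99(c=3)]
  12. access 72: MISS. Cache: [92(c=1) 72(c=1) 63(c=2) 78(c=2) 44(c=3) 99(c=3)]
  13. access 16: MISS, evict 92(c=1). Cache: [72(c=1) 16(c=1) 63(c=2) 78(c=2) 44(c=3) 99(c=3)]
  14. access 44: HIT, count now 4. Cache: [72(c=1) 16(c=1) 63(c=2) 78(c=2) 99(c=3) 44(c=4)]
  15. access 5: MISS, evict 72(c=1). Cache: [16(c=1) 5(c=1) 63(c=2) 78(c=2) 99(c=3) 44(c=4)]
Total: 7 hits, 8 misses, 2 evictions

Hit rate = 7/15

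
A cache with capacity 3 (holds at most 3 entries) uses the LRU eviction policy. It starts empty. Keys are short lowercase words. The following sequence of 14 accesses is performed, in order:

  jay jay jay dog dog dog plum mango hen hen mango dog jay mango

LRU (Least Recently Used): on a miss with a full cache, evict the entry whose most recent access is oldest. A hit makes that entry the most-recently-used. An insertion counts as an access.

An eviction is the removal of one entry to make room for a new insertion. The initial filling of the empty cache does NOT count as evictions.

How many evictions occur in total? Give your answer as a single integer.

LRU simulation (capacity=3):
  1. access jay: MISS. Cache (LRU->MRU): [jay]
  2. access jay: HIT. Cache (LRU->MRU): [jay]
  3. access jay: HIT. Cache (LRU->MRU): [jay]
  4. access dog: MISS. Cache (LRU->MRU): [jay dog]
  5. access dog: HIT. Cache (LRU->MRU): [jay dog]
  6. access dog: HIT. Cache (LRU->MRU): [jay dog]
  7. access plum: MISS. Cache (LRU->MRU): [jay dog plum]
  8. access mango: MISS, evict jay. Cache (LRU->MRU): [dog plum mango]
  9. access hen: MISS, evict dog. Cache (LRU->MRU): [plum mango hen]
  10. access hen: HIT. Cache (LRU->MRU): [plum mango hen]
  11. access mango: HIT. Cache (LRU->MRU): [plum hen mango]
  12. access dog: MISS, evict plum. Cache (LRU->MRU): [hen mango dog]
  13. access jay: MISS, evict hen. Cache (LRU->MRU): [mango dog jay]
  14. access mango: HIT. Cache (LRU->MRU): [dog jay mango]
Total: 7 hits, 7 misses, 4 evictions

Answer: 4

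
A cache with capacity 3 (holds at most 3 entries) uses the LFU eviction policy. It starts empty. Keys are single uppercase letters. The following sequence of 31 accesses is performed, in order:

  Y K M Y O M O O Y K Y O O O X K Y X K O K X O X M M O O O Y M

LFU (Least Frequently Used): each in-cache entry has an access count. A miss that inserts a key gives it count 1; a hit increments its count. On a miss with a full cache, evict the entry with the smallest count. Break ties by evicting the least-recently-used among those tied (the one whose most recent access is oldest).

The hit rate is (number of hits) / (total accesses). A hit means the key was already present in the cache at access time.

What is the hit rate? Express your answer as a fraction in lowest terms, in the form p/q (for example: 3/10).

LFU simulation (capacity=3):
  1. access Y: MISS. Cache: [Y(c=1)]
  2. access K: MISS. Cache: [Y(c=1) K(c=1)]
  3. access M: MISS. Cache: [Y(c=1) K(c=1) M(c=1)]
  4. access Y: HIT, count now 2. Cache: [K(c=1) M(c=1) Y(c=2)]
  5. access O: MISS, evict K(c=1). Cache: [M(c=1) O(c=1) Y(c=2)]
  6. access M: HIT, count now 2. Cache: [O(c=1) Y(c=2) M(c=2)]
  7. access O: HIT, count now 2. Cache: [Y(c=2) M(c=2) O(c=2)]
  8. access O: HIT, count now 3. Cache: [Y(c=2) M(c=2) O(c=3)]
  9. access Y: HIT, count now 3. Cache: [M(c=2) O(c=3) Y(c=3)]
  10. access K: MISS, evict M(c=2). Cache: [K(c=1) O(c=3) Y(c=3)]
  11. access Y: HIT, count now 4. Cache: [K(c=1) O(c=3) Y(c=4)]
  12. access O: HIT, count now 4. Cache: [K(c=1) Y(c=4) O(c=4)]
  13. access O: HIT, count now 5. Cache: [K(c=1) Y(c=4) O(c=5)]
  14. access O: HIT, count now 6. Cache: [K(c=1) Y(c=4) O(c=6)]
  15. access X: MISS, evict K(c=1). Cache: [X(c=1) Y(c=4) O(c=6)]
  16. access K: MISS, evict X(c=1). Cache: [K(c=1) Y(c=4) O(c=6)]
  17. access Y: HIT, count now 5. Cache: [K(c=1) Y(c=5) O(c=6)]
  18. access X: MISS, evict K(c=1). Cache: [X(c=1) Y(c=5) O(c=6)]
  19. access K: MISS, evict X(c=1). Cache: [K(c=1) Y(c=5) O(c=6)]
  20. access O: HIT, count now 7. Cache: [K(c=1) Y(c=5) O(c=7)]
  21. access K: HIT, count now 2. Cache: [K(c=2) Y(c=5) O(c=7)]
  22. access X: MISS, evict K(c=2). Cache: [X(c=1) Y(c=5) O(c=7)]
  23. access O: HIT, count now 8. Cache: [X(c=1) Y(c=5) O(c=8)]
  24. access X: HIT, count now 2. Cache: [X(c=2) Y(c=5) O(c=8)]
  25. access M: MISS, evict X(c=2). Cache: [M(c=1) Y(c=5) O(c=8)]
  26. access M: HIT, count now 2. Cache: [M(c=2) Y(c=5) O(c=8)]
  27. access O: HIT, count now 9. Cache: [M(c=2) Y(c=5) O(c=9)]
  28. access O: HIT, count now 10. Cache: [M(c=2) Y(c=5) O(c=10)]
  29. access O: HIT, count now 11. Cache: [M(c=2) Y(c=5) O(c=11)]
  30. access Y: HIT, count now 6. Cache: [M(c=2) Y(c=6) O(c=11)]
  31. access M: HIT, count now 3. Cache: [M(c=3) Y(c=6) O(c=11)]
Total: 20 hits, 11 misses, 8 evictions

Hit rate = 20/31

Answer: 20/31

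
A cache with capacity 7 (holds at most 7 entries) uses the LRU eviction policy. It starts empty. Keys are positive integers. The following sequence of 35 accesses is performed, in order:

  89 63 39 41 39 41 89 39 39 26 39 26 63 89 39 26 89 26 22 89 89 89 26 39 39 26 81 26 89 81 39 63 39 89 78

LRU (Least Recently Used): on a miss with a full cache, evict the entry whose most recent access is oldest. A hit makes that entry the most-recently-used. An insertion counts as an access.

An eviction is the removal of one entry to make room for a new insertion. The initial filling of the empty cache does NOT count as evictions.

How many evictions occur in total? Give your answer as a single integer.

LRU simulation (capacity=7):
  1. access 89: MISS. Cache (LRU->MRU): [89]
  2. access 63: MISS. Cache (LRU->MRU): [89 63]
  3. access 39: MISS. Cache (LRU->MRU): [89 63 39]
  4. access 41: MISS. Cache (LRU->MRU): [89 63 39 41]
  5. access 39: HIT. Cache (LRU->MRU): [89 63 41 39]
  6. access 41: HIT. Cache (LRU->MRU): [89 63 39 41]
  7. access 89: HIT. Cache (LRU->MRU): [63 39 41 89]
  8. access 39: HIT. Cache (LRU->MRU): [63 41 89 39]
  9. access 39: HIT. Cache (LRU->MRU): [63 41 89 39]
  10. access 26: MISS. Cache (LRU->MRU): [63 41 89 39 26]
  11. access 39: HIT. Cache (LRU->MRU): [63 41 89 26 39]
  12. access 26: HIT. Cache (LRU->MRU): [63 41 89 39 26]
  13. access 63: HIT. Cache (LRU->MRU): [41 89 39 26 63]
  14. access 89: HIT. Cache (LRU->MRU): [41 39 26 63 89]
  15. access 39: HIT. Cache (LRU->MRU): [41 26 63 89 39]
  16. access 26: HIT. Cache (LRU->MRU): [41 63 89 39 26]
  17. access 89: HIT. Cache (LRU->MRU): [41 63 39 26 89]
  18. access 26: HIT. Cache (LRU->MRU): [41 63 39 89 26]
  19. access 22: MISS. Cache (LRU->MRU): [41 63 39 89 26 22]
  20. access 89: HIT. Cache (LRU->MRU): [41 63 39 26 22 89]
  21. access 89: HIT. Cache (LRU->MRU): [41 63 39 26 22 89]
  22. access 89: HIT. Cache (LRU->MRU): [41 63 39 26 22 89]
  23. access 26: HIT. Cache (LRU->MRU): [41 63 39 22 89 26]
  24. access 39: HIT. Cache (LRU->MRU): [41 63 22 89 26 39]
  25. access 39: HIT. Cache (LRU->MRU): [41 63 22 89 26 39]
  26. access 26: HIT. Cache (LRU->MRU): [41 63 22 89 39 26]
  27. access 81: MISS. Cache (LRU->MRU): [41 63 22 89 39 26 81]
  28. access 26: HIT. Cache (LRU->MRU): [41 63 22 89 39 81 26]
  29. access 89: HIT. Cache (LRU->MRU): [41 63 22 39 81 26 89]
  30. access 81: HIT. Cache (LRU->MRU): [41 63 22 39 26 89 81]
  31. access 39: HIT. Cache (LRU->MRU): [41 63 22 26 89 81 39]
  32. access 63: HIT. Cache (LRU->MRU): [41 22 26 89 81 39 63]
  33. access 39: HIT. Cache (LRU->MRU): [41 22 26 89 81 63 39]
  34. access 89: HIT. Cache (LRU->MRU): [41 22 26 81 63 39 89]
  35. access 78: MISS, evict 41. Cache (LRU->MRU): [22 26 81 63 39 89 78]
Total: 27 hits, 8 misses, 1 evictions

Answer: 1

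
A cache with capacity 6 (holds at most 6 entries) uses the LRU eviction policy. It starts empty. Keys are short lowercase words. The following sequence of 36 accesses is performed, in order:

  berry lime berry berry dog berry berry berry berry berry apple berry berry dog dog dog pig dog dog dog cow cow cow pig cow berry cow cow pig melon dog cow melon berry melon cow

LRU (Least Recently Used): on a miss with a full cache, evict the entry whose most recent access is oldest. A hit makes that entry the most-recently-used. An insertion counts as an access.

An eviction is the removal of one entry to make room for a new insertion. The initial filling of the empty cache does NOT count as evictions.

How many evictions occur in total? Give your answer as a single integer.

Answer: 1

Derivation:
LRU simulation (capacity=6):
  1. access berry: MISS. Cache (LRU->MRU): [berry]
  2. access lime: MISS. Cache (LRU->MRU): [berry lime]
  3. access berry: HIT. Cache (LRU->MRU): [lime berry]
  4. access berry: HIT. Cache (LRU->MRU): [lime berry]
  5. access dog: MISS. Cache (LRU->MRU): [lime berry dog]
  6. access berry: HIT. Cache (LRU->MRU): [lime dog berry]
  7. access berry: HIT. Cache (LRU->MRU): [lime dog berry]
  8. access berry: HIT. Cache (LRU->MRU): [lime dog berry]
  9. access berry: HIT. Cache (LRU->MRU): [lime dog berry]
  10. access berry: HIT. Cache (LRU->MRU): [lime dog berry]
  11. access apple: MISS. Cache (LRU->MRU): [lime dog berry apple]
  12. access berry: HIT. Cache (LRU->MRU): [lime dog apple berry]
  13. access berry: HIT. Cache (LRU->MRU): [lime dog apple berry]
  14. access dog: HIT. Cache (LRU->MRU): [lime apple berry dog]
  15. access dog: HIT. Cache (LRU->MRU): [lime apple berry dog]
  16. access dog: HIT. Cache (LRU->MRU): [lime apple berry dog]
  17. access pig: MISS. Cache (LRU->MRU): [lime apple berry dog pig]
  18. access dog: HIT. Cache (LRU->MRU): [lime apple berry pig dog]
  19. access dog: HIT. Cache (LRU->MRU): [lime apple berry pig dog]
  20. access dog: HIT. Cache (LRU->MRU): [lime apple berry pig dog]
  21. access cow: MISS. Cache (LRU->MRU): [lime apple berry pig dog cow]
  22. access cow: HIT. Cache (LRU->MRU): [lime apple berry pig dog cow]
  23. access cow: HIT. Cache (LRU->MRU): [lime apple berry pig dog cow]
  24. access pig: HIT. Cache (LRU->MRU): [lime apple berry dog cow pig]
  25. access cow: HIT. Cache (LRU->MRU): [lime apple berry dog pig cow]
  26. access berry: HIT. Cache (LRU->MRU): [lime apple dog pig cow berry]
  27. access cow: HIT. Cache (LRU->MRU): [lime apple dog pig berry cow]
  28. access cow: HIT. Cache (LRU->MRU): [lime apple dog pig berry cow]
  29. access pig: HIT. Cache (LRU->MRU): [lime apple dog berry cow pig]
  30. access melon: MISS, evict lime. Cache (LRU->MRU): [apple dog berry cow pig melon]
  31. access dog: HIT. Cache (LRU->MRU): [apple berry cow pig melon dog]
  32. access cow: HIT. Cache (LRU->MRU): [apple berry pig melon dog cow]
  33. access melon: HIT. Cache (LRU->MRU): [apple berry pig dog cow melon]
  34. access berry: HIT. Cache (LRU->MRU): [apple pig dog cow melon berry]
  35. access melon: HIT. Cache (LRU->MRU): [apple pig dog cow berry melon]
  36. access cow: HIT. Cache (LRU->MRU): [apple pig dog berry melon cow]
Total: 29 hits, 7 misses, 1 evictions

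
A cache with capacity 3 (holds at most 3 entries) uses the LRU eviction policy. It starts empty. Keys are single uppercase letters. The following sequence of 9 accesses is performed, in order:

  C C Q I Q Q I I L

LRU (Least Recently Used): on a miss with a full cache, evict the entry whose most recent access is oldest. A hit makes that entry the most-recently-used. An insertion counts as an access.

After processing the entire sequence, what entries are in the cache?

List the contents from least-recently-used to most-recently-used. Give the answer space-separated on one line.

Answer: Q I L

Derivation:
LRU simulation (capacity=3):
  1. access C: MISS. Cache (LRU->MRU): [C]
  2. access C: HIT. Cache (LRU->MRU): [C]
  3. access Q: MISS. Cache (LRU->MRU): [C Q]
  4. access I: MISS. Cache (LRU->MRU): [C Q I]
  5. access Q: HIT. Cache (LRU->MRU): [C I Q]
  6. access Q: HIT. Cache (LRU->MRU): [C I Q]
  7. access I: HIT. Cache (LRU->MRU): [C Q I]
  8. access I: HIT. Cache (LRU->MRU): [C Q I]
  9. access L: MISS, evict C. Cache (LRU->MRU): [Q I L]
Total: 5 hits, 4 misses, 1 evictions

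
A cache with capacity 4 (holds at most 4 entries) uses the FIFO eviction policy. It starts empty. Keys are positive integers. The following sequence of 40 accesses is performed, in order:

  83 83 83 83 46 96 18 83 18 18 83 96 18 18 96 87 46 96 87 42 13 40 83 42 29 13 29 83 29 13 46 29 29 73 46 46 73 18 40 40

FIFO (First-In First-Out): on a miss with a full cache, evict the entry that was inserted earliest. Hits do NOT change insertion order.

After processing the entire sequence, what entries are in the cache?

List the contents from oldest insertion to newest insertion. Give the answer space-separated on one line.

Answer: 46 73 18 40

Derivation:
FIFO simulation (capacity=4):
  1. access 83: MISS. Cache (old->new): [83]
  2. access 83: HIT. Cache (old->new): [83]
  3. access 83: HIT. Cache (old->new): [83]
  4. access 83: HIT. Cache (old->new): [83]
  5. access 46: MISS. Cache (old->new): [83 46]
  6. access 96: MISS. Cache (old->new): [83 46 96]
  7. access 18: MISS. Cache (old->new): [83 46 96 18]
  8. access 83: HIT. Cache (old->new): [83 46 96 18]
  9. access 18: HIT. Cache (old->new): [83 46 96 18]
  10. access 18: HIT. Cache (old->new): [83 46 96 18]
  11. access 83: HIT. Cache (old->new): [83 46 96 18]
  12. access 96: HIT. Cache (old->new): [83 46 96 18]
  13. access 18: HIT. Cache (old->new): [83 46 96 18]
  14. access 18: HIT. Cache (old->new): [83 46 96 18]
  15. access 96: HIT. Cache (old->new): [83 46 96 18]
  16. access 87: MISS, evict 83. Cache (old->new): [46 96 18 87]
  17. access 46: HIT. Cache (old->new): [46 96 18 87]
  18. access 96: HIT. Cache (old->new): [46 96 18 87]
  19. access 87: HIT. Cache (old->new): [46 96 18 87]
  20. access 42: MISS, evict 46. Cache (old->new): [96 18 87 42]
  21. access 13: MISS, evict 96. Cache (old->new): [18 87 42 13]
  22. access 40: MISS, evict 18. Cache (old->new): [87 42 13 40]
  23. access 83: MISS, evict 87. Cache (old->new): [42 13 40 83]
  24. access 42: HIT. Cache (old->new): [42 13 40 83]
  25. access 29: MISS, evict 42. Cache (old->new): [13 40 83 29]
  26. access 13: HIT. Cache (old->new): [13 40 83 29]
  27. access 29: HIT. Cache (old->new): [13 40 83 29]
  28. access 83: HIT. Cache (old->new): [13 40 83 29]
  29. access 29: HIT. Cache (old->new): [13 40 83 29]
  30. access 13: HIT. Cache (old->new): [13 40 83 29]
  31. access 46: MISS, evict 13. Cache (old->new): [40 83 29 46]
  32. access 29: HIT. Cache (old->new): [40 83 29 46]
  33. access 29: HIT. Cache (old->new): [40 83 29 46]
  34. access 73: MISS, evict 40. Cache (old->new): [83 29 46 73]
  35. access 46: HIT. Cache (old->new): [83 29 46 73]
  36. access 46: HIT. Cache (old->new): [83 29 46 73]
  37. access 73: HIT. Cache (old->new): [83 29 46 73]
  38. access 18: MISS, evict 83. Cache (old->new): [29 46 73 18]
  39. access 40: MISS, evict 29. Cache (old->new): [46 73 18 40]
  40. access 40: HIT. Cache (old->new): [46 73 18 40]
Total: 26 hits, 14 misses, 10 evictions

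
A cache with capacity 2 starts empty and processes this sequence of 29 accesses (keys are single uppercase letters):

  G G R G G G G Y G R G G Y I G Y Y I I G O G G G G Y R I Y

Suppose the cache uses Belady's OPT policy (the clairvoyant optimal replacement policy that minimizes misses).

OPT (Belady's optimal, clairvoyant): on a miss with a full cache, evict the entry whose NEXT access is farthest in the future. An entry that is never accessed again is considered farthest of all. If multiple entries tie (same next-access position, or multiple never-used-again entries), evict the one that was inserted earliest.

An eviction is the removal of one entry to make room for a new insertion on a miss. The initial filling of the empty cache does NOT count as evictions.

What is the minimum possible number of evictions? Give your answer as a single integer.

Answer: 10

Derivation:
OPT (Belady) simulation (capacity=2):
  1. access G: MISS. Cache: [G]
  2. access G: HIT. Next use of G: step 4. Cache: [G]
  3. access R: MISS. Cache: [G R]
  4. access G: HIT. Next use of G: step 5. Cache: [G R]
  5. access G: HIT. Next use of G: step 6. Cache: [G R]
  6. access G: HIT. Next use of G: step 7. Cache: [G R]
  7. access G: HIT. Next use of G: step 9. Cache: [G R]
  8. access Y: MISS, evict R (next use: step 10). Cache: [G Y]
  9. access G: HIT. Next use of G: step 11. Cache: [G Y]
  10. access R: MISS, evict Y (next use: step 13). Cache: [G R]
  11. access G: HIT. Next use of G: step 12. Cache: [G R]
  12. access G: HIT. Next use of G: step 15. Cache: [G R]
  13. access Y: MISS, evict R (next use: step 27). Cache: [G Y]
  14. access I: MISS, evict Y (next use: step 16). Cache: [G I]
  15. access G: HIT. Next use of G: step 20. Cache: [G I]
  16. access Y: MISS, evict G (next use: step 20). Cache: [I Y]
  17. access Y: HIT. Next use of Y: step 26. Cache: [I Y]
  18. access I: HIT. Next use of I: step 19. Cache: [I Y]
  19. access I: HIT. Next use of I: step 28. Cache: [I Y]
  20. access G: MISS, evict I (next use: step 28). Cache: [Y G]
  21. access O: MISS, evict Y (next use: step 26). Cache: [G O]
  22. access G: HIT. Next use of G: step 23. Cache: [G O]
  23. access G: HIT. Next use of G: step 24. Cache: [G O]
  24. access G: HIT. Next use of G: step 25. Cache: [G O]
  25. access G: HIT. Next use of G: never. Cache: [G O]
  26. access Y: MISS, evict G (next use: never). Cache: [O Y]
  27. access R: MISS, evict O (next use: never). Cache: [Y R]
  28. access I: MISS, evict R (next use: never). Cache: [Y I]
  29. access Y: HIT. Next use of Y: never. Cache: [Y I]
Total: 17 hits, 12 misses, 10 evictions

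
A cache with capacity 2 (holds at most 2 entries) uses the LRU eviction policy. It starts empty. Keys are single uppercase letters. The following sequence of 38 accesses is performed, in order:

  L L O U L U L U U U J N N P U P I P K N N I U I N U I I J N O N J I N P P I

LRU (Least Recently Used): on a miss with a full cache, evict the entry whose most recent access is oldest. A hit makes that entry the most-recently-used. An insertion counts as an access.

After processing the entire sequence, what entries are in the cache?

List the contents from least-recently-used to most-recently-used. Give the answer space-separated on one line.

LRU simulation (capacity=2):
  1. access L: MISS. Cache (LRU->MRU): [L]
  2. access L: HIT. Cache (LRU->MRU): [L]
  3. access O: MISS. Cache (LRU->MRU): [L O]
  4. access U: MISS, evict L. Cache (LRU->MRU): [O U]
  5. access L: MISS, evict O. Cache (LRU->MRU): [U L]
  6. access U: HIT. Cache (LRU->MRU): [L U]
  7. access L: HIT. Cache (LRU->MRU): [U L]
  8. access U: HIT. Cache (LRU->MRU): [L U]
  9. access U: HIT. Cache (LRU->MRU): [L U]
  10. access U: HIT. Cache (LRU->MRU): [L U]
  11. access J: MISS, evict L. Cache (LRU->MRU): [U J]
  12. access N: MISS, evict U. Cache (LRU->MRU): [J N]
  13. access N: HIT. Cache (LRU->MRU): [J N]
  14. access P: MISS, evict J. Cache (LRU->MRU): [N P]
  15. access U: MISS, evict N. Cache (LRU->MRU): [P U]
  16. access P: HIT. Cache (LRU->MRU): [U P]
  17. access I: MISS, evict U. Cache (LRU->MRU): [P I]
  18. access P: HIT. Cache (LRU->MRU): [I P]
  19. access K: MISS, evict I. Cache (LRU->MRU): [P K]
  20. access N: MISS, evict P. Cache (LRU->MRU): [K N]
  21. access N: HIT. Cache (LRU->MRU): [K N]
  22. access I: MISS, evict K. Cache (LRU->MRU): [N I]
  23. access U: MISS, evict N. Cache (LRU->MRU): [I U]
  24. access I: HIT. Cache (LRU->MRU): [U I]
  25. access N: MISS, evict U. Cache (LRU->MRU): [I N]
  26. access U: MISS, evict I. Cache (LRU->MRU): [N U]
  27. access I: MISS, evict N. Cache (LRU->MRU): [U I]
  28. access I: HIT. Cache (LRU->MRU): [U I]
  29. access J: MISS, evict U. Cache (LRU->MRU): [I J]
  30. access N: MISS, evict I. Cache (LRU->MRU): [J N]
  31. access O: MISS, evict J. Cache (LRU->MRU): [N O]
  32. access N: HIT. Cache (LRU->MRU): [O N]
  33. access J: MISS, evict O. Cache (LRU->MRU): [N J]
  34. access I: MISS, evict N. Cache (LRU->MRU): [J I]
  35. access N: MISS, evict J. Cache (LRU->MRU): [I N]
  36. access P: MISS, evict I. Cache (LRU->MRU): [N P]
  37. access P: HIT. Cache (LRU->MRU): [N P]
  38. access I: MISS, evict N. Cache (LRU->MRU): [P I]
Total: 14 hits, 24 misses, 22 evictions

Answer: P I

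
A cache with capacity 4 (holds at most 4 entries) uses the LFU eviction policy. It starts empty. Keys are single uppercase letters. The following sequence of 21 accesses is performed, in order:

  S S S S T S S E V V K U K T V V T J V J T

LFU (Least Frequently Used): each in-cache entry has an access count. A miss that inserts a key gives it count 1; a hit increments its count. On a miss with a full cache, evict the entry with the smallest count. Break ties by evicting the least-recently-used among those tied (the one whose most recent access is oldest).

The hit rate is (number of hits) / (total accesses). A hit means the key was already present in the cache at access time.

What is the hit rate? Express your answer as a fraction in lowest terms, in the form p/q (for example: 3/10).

Answer: 13/21

Derivation:
LFU simulation (capacity=4):
  1. access S: MISS. Cache: [S(c=1)]
  2. access S: HIT, count now 2. Cache: [S(c=2)]
  3. access S: HIT, count now 3. Cache: [S(c=3)]
  4. access S: HIT, count now 4. Cache: [S(c=4)]
  5. access T: MISS. Cache: [T(c=1) S(c=4)]
  6. access S: HIT, count now 5. Cache: [T(c=1) S(c=5)]
  7. access S: HIT, count now 6. Cache: [T(c=1) S(c=6)]
  8. access E: MISS. Cache: [T(c=1) E(c=1) S(c=6)]
  9. access V: MISS. Cache: [T(c=1) E(c=1) V(c=1) S(c=6)]
  10. access V: HIT, count now 2. Cache: [T(c=1) E(c=1) V(c=2) S(c=6)]
  11. access K: MISS, evict T(c=1). Cache: [E(c=1) K(c=1) V(c=2) S(c=6)]
  12. access U: MISS, evict E(c=1). Cache: [K(c=1) U(c=1) V(c=2) S(c=6)]
  13. access K: HIT, count now 2. Cache: [U(c=1) V(c=2) K(c=2) S(c=6)]
  14. access T: MISS, evict U(c=1). Cache: [T(c=1) V(c=2) K(c=2) S(c=6)]
  15. access V: HIT, count now 3. Cache: [T(c=1) K(c=2) V(c=3) S(c=6)]
  16. access V: HIT, count now 4. Cache: [T(c=1) K(c=2) V(c=4) S(c=6)]
  17. access T: HIT, count now 2. Cache: [K(c=2) T(c=2) V(c=4) S(c=6)]
  18. access J: MISS, evict K(c=2). Cache: [J(c=1) T(c=2) V(c=4) S(c=6)]
  19. access V: HIT, count now 5. Cache: [J(c=1) T(c=2) V(c=5) S(c=6)]
  20. access J: HIT, count now 2. Cache: [T(c=2) J(c=2) V(c=5) S(c=6)]
  21. access T: HIT, count now 3. Cache: [J(c=2) T(c=3) V(c=5) S(c=6)]
Total: 13 hits, 8 misses, 4 evictions

Hit rate = 13/21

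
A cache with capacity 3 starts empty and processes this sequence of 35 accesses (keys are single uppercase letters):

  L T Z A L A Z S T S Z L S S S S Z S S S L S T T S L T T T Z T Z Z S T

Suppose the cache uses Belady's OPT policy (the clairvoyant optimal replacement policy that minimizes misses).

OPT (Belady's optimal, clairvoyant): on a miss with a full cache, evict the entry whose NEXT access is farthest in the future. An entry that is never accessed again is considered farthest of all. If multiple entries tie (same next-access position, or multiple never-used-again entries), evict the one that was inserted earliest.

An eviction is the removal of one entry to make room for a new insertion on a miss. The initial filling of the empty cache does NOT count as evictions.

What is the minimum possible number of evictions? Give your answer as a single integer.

Answer: 6

Derivation:
OPT (Belady) simulation (capacity=3):
  1. access L: MISS. Cache: [L]
  2. access T: MISS. Cache: [L T]
  3. access Z: MISS. Cache: [L T Z]
  4. access A: MISS, evict T (next use: step 9). Cache: [L Z A]
  5. access L: HIT. Next use of L: step 12. Cache: [L Z A]
  6. access A: HIT. Next use of A: never. Cache: [L Z A]
  7. access Z: HIT. Next use of Z: step 11. Cache: [L Z A]
  8. access S: MISS, evict A (next use: never). Cache: [L Z S]
  9. access T: MISS, evict L (next use: step 12). Cache: [Z S T]
  10. access S: HIT. Next use of S: step 13. Cache: [Z S T]
  11. access Z: HIT. Next use of Z: step 17. Cache: [Z S T]
  12. access L: MISS, evict T (next use: step 23). Cache: [Z S L]
  13. access S: HIT. Next use of S: step 14. Cache: [Z S L]
  14. access S: HIT. Next use of S: step 15. Cache: [Z S L]
  15. access S: HIT. Next use of S: step 16. Cache: [Z S L]
  16. access S: HIT. Next use of S: step 18. Cache: [Z S L]
  17. access Z: HIT. Next use of Z: step 30. Cache: [Z S L]
  18. access S: HIT. Next use of S: step 19. Cache: [Z S L]
  19. access S: HIT. Next use of S: step 20. Cache: [Z S L]
  20. access S: HIT. Next use of S: step 22. Cache: [Z S L]
  21. access L: HIT. Next use of L: step 26. Cache: [Z S L]
  22. access S: HIT. Next use of S: step 25. Cache: [Z S L]
  23. access T: MISS, evict Z (next use: step 30). Cache: [S L T]
  24. access T: HIT. Next use of T: step 27. Cache: [S L T]
  25. access S: HIT. Next use of S: step 34. Cache: [S L T]
  26. access L: HIT. Next use of L: never. Cache: [S L T]
  27. access T: HIT. Next use of T: step 28. Cache: [S L T]
  28. access T: HIT. Next use of T: step 29. Cache: [S L T]
  29. access T: HIT. Next use of T: step 31. Cache: [S L T]
  30. access Z: MISS, evict L (next use: never). Cache: [S T Z]
  31. access T: HIT. Next use of T: step 35. Cache: [S T Z]
  32. access Z: HIT. Next use of Z: step 33. Cache: [S T Z]
  33. access Z: HIT. Next use of Z: never. Cache: [S T Z]
  34. access S: HIT. Next use of S: never. Cache: [S T Z]
  35. access T: HIT. Next use of T: never. Cache: [S T Z]
Total: 26 hits, 9 misses, 6 evictions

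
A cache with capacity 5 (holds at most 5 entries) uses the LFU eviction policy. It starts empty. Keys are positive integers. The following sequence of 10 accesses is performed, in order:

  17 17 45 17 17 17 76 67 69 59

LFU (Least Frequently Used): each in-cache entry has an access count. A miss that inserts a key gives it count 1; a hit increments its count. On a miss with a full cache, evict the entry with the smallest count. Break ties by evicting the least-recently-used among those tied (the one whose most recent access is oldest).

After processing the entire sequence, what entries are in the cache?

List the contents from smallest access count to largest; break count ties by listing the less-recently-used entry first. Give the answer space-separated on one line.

Answer: 76 67 69 59 17

Derivation:
LFU simulation (capacity=5):
  1. access 17: MISS. Cache: [17(c=1)]
  2. access 17: HIT, count now 2. Cache: [17(c=2)]
  3. access 45: MISS. Cache: [45(c=1) 17(c=2)]
  4. access 17: HIT, count now 3. Cache: [45(c=1) 17(c=3)]
  5. access 17: HIT, count now 4. Cache: [45(c=1) 17(c=4)]
  6. access 17: HIT, count now 5. Cache: [45(c=1) 17(c=5)]
  7. access 76: MISS. Cache: [45(c=1) 76(c=1) 17(c=5)]
  8. access 67: MISS. Cache: [45(c=1) 76(c=1) 67(c=1) 17(c=5)]
  9. access 69: MISS. Cache: [45(c=1) 76(c=1) 67(c=1) 69(c=1) 17(c=5)]
  10. access 59: MISS, evict 45(c=1). Cache: [76(c=1) 67(c=1) 69(c=1) 59(c=1) 17(c=5)]
Total: 4 hits, 6 misses, 1 evictions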